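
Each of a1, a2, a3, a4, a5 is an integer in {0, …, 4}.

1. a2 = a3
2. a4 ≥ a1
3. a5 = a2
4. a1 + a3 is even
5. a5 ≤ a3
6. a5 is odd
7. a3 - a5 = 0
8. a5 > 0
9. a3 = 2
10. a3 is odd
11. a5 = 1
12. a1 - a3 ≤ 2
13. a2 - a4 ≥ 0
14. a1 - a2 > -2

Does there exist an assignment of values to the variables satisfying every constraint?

Unsatisfiable

Constraint 11 fixes a5 = 1 and constraint 9 fixes a3 = 2. Constraints 1 and 3 give a5 = a2 = a3, so a5 = a3. But 1 ≠ 2 — contradiction.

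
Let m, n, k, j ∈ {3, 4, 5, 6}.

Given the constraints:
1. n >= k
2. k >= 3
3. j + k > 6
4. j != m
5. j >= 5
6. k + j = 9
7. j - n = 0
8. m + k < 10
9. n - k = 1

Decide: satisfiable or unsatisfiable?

Satisfiable

The assignment m = 4, n = 5, k = 4, j = 5 works:
  constraint 3 holds since j + k = 9.
  constraint 6 holds since k + j = 9.
  constraint 7 holds since j - n = 0.
The rest check out directly.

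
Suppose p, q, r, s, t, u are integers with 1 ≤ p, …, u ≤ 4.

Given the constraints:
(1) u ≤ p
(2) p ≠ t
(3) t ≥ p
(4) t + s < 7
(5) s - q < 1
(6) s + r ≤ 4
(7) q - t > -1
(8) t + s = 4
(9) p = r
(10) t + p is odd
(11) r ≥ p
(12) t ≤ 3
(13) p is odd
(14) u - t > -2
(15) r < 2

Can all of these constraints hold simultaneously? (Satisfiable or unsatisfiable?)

Setting (p, q, r, s, t, u) = (1, 2, 1, 2, 2, 1) satisfies everything: constraint 4: t + s = 4; constraint 5: s - q = 0, and the others follow.

Satisfiable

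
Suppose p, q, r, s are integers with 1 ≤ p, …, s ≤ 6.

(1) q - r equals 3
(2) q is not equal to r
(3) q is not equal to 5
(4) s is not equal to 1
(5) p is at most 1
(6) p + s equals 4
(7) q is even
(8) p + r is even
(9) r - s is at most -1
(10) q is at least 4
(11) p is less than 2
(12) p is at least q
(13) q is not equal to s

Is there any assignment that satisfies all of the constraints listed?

From constraints 10 and 12: p ≥ q and q ≥ 4, so p ≥ 4. From constraint 11: p ≤ 1. But 1 < 4, so no value of p works.

Unsatisfiable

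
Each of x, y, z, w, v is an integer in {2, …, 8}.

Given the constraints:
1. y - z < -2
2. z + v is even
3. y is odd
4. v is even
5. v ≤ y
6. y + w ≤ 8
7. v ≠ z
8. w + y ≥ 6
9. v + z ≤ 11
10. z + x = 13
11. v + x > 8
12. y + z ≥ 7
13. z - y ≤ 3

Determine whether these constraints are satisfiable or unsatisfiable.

Satisfiable

Setting (x, y, z, w, v) = (7, 3, 6, 5, 2) satisfies everything: constraint 1: y - z = -3; constraint 6: y + w = 8, and the others follow.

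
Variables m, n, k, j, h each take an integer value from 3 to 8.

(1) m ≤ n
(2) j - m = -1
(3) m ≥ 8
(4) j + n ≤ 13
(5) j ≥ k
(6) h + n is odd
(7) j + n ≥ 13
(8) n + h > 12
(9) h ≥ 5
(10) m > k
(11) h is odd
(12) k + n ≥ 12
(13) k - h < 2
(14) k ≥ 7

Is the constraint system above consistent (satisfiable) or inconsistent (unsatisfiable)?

Unsatisfiable

From constraints 5 and 14: j ≥ k ≥ 7. From constraints 1 and 3: n ≥ m ≥ 8. Hence j + n ≥ 15. But constraint 4 requires j + n ≤ 13, and 13 < 15. Contradiction.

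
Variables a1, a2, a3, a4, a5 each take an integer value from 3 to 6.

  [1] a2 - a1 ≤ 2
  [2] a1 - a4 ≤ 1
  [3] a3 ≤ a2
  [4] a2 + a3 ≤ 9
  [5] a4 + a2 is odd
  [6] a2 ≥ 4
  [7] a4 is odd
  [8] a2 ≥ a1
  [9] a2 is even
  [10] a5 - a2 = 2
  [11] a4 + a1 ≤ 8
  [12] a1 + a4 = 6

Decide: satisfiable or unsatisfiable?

Satisfiable

Try a1 = 3, a2 = 4, a3 = 3, a4 = 3, a5 = 6.
Check constraint 1: a2 - a1 = 1; constraint 2: a1 - a4 = 0; constraint 4: a2 + a3 = 7. The remaining constraints are straightforward to verify.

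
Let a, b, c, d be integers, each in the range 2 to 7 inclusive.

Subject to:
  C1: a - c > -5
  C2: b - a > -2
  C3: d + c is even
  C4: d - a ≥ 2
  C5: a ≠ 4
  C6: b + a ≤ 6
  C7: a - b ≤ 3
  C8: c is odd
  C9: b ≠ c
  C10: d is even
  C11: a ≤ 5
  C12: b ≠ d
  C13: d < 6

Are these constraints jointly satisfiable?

Constraint 10 makes d even and constraint 8 makes c odd, so d + c must be odd. Constraint 3 says d + c is even — contradiction.

Unsatisfiable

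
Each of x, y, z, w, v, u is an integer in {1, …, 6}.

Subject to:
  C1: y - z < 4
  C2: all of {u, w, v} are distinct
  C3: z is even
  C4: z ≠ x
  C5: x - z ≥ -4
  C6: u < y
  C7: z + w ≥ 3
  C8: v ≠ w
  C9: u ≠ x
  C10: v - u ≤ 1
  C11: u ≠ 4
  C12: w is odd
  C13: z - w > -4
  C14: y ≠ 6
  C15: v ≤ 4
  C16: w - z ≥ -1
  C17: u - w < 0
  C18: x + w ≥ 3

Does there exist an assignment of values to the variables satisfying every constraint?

Setting (x, y, z, w, v, u) = (1, 5, 2, 3, 1, 2) satisfies everything: constraint 1: y - z = 3; constraint 5: x - z = -1; constraint 7: z + w = 5, and the others follow.

Satisfiable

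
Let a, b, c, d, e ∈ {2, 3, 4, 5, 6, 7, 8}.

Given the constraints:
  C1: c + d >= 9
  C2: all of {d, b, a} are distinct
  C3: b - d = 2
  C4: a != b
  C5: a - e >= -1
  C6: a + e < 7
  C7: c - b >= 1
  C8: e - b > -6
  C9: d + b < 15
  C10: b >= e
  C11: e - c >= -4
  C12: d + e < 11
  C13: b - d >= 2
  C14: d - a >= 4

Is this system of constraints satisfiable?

Unsatisfiable

Constraints 5, 7, 11, 13, and 14 give b − d ≥ 2, d − a ≥ 4, a − e ≥ -1, e − c ≥ -4, c − b ≥ 1.
Adding all 5 inequalities: the left sides telescope to 0, and the right sides sum to 2 + 4 + (-1) + (-4) + 1 = 2. So 0 ≥ 2, which is false.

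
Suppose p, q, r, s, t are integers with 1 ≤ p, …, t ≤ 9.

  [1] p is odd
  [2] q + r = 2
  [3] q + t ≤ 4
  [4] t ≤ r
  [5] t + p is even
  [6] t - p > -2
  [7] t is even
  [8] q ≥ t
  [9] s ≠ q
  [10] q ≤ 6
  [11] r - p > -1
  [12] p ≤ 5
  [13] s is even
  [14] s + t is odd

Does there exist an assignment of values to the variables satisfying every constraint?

Constraint 13 makes s even and constraint 7 makes t even, so s + t must be even. Constraint 14 says s + t is odd — contradiction.

Unsatisfiable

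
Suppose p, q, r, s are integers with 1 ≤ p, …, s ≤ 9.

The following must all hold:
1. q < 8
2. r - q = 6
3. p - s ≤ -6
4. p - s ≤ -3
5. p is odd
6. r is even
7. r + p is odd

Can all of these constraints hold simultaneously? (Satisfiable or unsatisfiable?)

Satisfiable

The assignment p = 3, q = 2, r = 8, s = 9 works:
  constraint 2 holds since r - q = 6.
  constraint 3 holds since p - s = -6.
  constraint 4 holds since p - s = -6.
The rest check out directly.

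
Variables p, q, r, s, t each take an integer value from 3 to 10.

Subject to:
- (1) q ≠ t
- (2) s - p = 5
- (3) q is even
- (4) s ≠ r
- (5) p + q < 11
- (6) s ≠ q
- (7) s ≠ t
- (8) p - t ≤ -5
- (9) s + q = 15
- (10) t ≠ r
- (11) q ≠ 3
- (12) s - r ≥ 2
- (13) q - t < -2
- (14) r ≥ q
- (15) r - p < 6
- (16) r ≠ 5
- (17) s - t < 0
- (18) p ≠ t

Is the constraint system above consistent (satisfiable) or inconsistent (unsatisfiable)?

One satisfying assignment is p = 4, q = 6, r = 7, s = 9, t = 10.
For the less obvious constraints — constraint 2: s - p = 5; constraint 5: p + q = 10 — and the others hold by inspection.

Satisfiable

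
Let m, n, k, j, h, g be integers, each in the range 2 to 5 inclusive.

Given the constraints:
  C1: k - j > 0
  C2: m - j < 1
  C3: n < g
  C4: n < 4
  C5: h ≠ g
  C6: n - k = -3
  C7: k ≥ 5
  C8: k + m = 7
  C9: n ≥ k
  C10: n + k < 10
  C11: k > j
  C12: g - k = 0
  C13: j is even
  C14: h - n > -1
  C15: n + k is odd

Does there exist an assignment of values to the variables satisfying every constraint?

Unsatisfiable

From constraints 7 and 9: n ≥ k and k ≥ 5, so n ≥ 5. From constraint 4: n ≤ 3. But 3 < 5, so no value of n works.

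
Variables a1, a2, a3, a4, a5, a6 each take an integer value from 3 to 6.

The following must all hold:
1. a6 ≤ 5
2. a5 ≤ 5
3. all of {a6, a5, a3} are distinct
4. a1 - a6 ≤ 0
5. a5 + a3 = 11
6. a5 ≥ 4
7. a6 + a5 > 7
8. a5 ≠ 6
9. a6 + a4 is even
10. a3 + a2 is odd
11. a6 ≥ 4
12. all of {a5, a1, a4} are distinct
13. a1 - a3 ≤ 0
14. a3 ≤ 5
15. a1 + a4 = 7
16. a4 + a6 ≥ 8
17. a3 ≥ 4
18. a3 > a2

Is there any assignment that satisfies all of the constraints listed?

Constraints 1, 2, 6, 11, 14, and 17 confine each of a6, a5, a3 to the 2 values {4, 5}.
Constraint 3 requires all 3 of them to be distinct, but only 2 values are available — impossible by the pigeonhole principle.

Unsatisfiable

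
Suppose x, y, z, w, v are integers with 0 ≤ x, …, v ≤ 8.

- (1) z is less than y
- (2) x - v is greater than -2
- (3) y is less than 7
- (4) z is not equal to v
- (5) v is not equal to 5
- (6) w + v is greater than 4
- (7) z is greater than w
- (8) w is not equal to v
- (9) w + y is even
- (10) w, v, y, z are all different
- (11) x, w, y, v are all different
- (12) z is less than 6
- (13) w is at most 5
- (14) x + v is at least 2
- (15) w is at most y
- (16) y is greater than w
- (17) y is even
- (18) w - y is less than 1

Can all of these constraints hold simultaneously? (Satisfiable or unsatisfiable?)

Satisfiable

One satisfying assignment is x = 2, y = 6, z = 5, w = 4, v = 1.
For the less obvious constraints — constraint 2: x - v = 1; constraint 6: w + v = 5; constraint 14: x + v = 3 — and the others hold by inspection.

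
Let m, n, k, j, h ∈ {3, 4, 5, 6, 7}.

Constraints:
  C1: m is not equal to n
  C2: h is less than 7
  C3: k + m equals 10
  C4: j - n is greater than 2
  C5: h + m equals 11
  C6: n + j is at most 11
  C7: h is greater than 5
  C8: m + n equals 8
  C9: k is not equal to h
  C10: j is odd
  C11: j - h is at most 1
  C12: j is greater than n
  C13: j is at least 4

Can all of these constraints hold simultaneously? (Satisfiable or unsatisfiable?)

One satisfying assignment is m = 5, n = 3, k = 5, j = 7, h = 6.
For the less obvious constraints — constraint 3: k + m = 10; constraint 4: j - n = 4 — and the others hold by inspection.

Satisfiable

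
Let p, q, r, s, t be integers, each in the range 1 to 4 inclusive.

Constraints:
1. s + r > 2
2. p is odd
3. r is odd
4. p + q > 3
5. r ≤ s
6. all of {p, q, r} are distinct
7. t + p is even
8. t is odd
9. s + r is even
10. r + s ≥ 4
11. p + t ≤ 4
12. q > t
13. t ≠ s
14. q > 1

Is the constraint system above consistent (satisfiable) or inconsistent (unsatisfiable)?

Satisfiable

Take p = 3, q = 2, r = 1, s = 3, t = 1. Then constraint 1: s + r = 4; constraint 4: p + q = 5; constraint 10: r + s = 4, and every other listed constraint is also met.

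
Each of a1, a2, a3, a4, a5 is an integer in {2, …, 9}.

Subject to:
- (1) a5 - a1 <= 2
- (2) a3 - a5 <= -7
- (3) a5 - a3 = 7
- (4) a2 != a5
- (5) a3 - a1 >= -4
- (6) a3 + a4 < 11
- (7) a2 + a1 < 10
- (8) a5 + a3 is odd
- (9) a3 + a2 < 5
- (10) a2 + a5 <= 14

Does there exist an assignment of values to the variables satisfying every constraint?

Constraints 1, 2, and 5 give a3 − a1 ≥ -4, a1 − a5 ≥ -2, a5 − a3 ≥ 7.
Adding all 3 inequalities: the left sides telescope to 0, and the right sides sum to (-4) + (-2) + 7 = 1. So 0 ≥ 1, which is false.

Unsatisfiable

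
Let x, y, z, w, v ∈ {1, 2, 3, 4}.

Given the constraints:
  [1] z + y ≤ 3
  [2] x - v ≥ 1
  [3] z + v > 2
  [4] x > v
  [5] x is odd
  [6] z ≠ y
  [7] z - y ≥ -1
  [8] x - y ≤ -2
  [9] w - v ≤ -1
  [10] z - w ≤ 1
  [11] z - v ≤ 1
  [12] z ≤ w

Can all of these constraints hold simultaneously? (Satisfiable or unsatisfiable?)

Unsatisfiable

Constraints 2, 7, 8, 9, and 10 give w − z ≥ -1, z − y ≥ -1, y − x ≥ 2, x − v ≥ 1, v − w ≥ 1.
Adding all 5 inequalities: the left sides telescope to 0, and the right sides sum to (-1) + (-1) + 2 + 1 + 1 = 2. So 0 ≥ 2, which is false.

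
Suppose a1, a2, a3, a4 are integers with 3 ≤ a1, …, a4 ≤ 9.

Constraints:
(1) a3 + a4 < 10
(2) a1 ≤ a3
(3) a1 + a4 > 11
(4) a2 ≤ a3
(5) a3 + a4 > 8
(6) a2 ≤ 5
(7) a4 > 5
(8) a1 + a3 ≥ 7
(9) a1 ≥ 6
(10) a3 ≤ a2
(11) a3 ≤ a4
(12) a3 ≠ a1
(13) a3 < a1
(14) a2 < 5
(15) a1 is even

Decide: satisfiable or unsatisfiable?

From constraints 2 and 9: a3 ≥ a1 and a1 ≥ 6, so a3 ≥ 6. From constraints 6 and 10: a3 ≤ a2 and a2 ≤ 5, so a3 ≤ 5. But 5 < 6, so no value of a3 works.

Unsatisfiable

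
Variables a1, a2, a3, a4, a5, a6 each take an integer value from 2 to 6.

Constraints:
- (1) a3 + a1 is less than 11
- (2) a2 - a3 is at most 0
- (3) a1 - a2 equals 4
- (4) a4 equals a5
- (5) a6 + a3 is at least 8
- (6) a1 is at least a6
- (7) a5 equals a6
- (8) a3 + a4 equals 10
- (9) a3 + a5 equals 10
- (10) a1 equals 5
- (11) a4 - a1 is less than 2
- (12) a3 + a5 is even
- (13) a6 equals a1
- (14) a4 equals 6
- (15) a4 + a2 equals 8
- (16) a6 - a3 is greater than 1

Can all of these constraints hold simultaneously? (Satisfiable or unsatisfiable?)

Constraint 14 fixes a4 = 6 and constraint 10 fixes a1 = 5. Constraints 4, 7, and 13 give a4 = a5 = a6 = a1, so a4 = a1. But 6 ≠ 5 — contradiction.

Unsatisfiable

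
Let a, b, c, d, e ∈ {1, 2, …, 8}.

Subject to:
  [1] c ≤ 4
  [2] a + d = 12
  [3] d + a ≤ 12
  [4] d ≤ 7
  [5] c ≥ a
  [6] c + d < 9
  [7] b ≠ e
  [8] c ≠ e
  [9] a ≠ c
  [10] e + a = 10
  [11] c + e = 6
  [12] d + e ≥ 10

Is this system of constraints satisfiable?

Unsatisfiable

From constraints 1 and 5: a ≤ c ≤ 4. From constraint 4: d ≤ 7. Hence a + d ≤ 11. But constraint 2 requires a + d = 12, and 12 > 11. Contradiction.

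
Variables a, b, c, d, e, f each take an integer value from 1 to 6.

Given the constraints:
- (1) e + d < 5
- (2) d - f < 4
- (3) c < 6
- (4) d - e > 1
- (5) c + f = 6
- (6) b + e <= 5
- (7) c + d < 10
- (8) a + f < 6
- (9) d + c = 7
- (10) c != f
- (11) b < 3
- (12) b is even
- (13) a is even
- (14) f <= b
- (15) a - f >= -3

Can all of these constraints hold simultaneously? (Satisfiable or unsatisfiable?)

Satisfiable

The assignment a = 2, b = 2, c = 4, d = 3, e = 1, f = 2 works:
  constraint 1 holds since e + d = 4.
  constraint 2 holds since d - f = 1.
The rest check out directly.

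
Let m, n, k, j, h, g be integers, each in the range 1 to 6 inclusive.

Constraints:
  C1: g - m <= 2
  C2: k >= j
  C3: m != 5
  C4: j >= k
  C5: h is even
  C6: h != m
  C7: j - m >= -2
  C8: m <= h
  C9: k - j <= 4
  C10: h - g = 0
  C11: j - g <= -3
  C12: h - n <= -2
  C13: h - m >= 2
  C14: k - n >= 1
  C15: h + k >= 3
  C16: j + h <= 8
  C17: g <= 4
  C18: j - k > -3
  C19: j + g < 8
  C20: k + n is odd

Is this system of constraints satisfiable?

Constraints 1, 9, 11, 12, 13, and 14 give m − g ≥ -2, g − j ≥ 3, j − k ≥ -4, k − n ≥ 1, n − h ≥ 2, h − m ≥ 2.
Adding all 6 inequalities: the left sides telescope to 0, and the right sides sum to (-2) + 3 + (-4) + 1 + 2 + 2 = 2. So 0 ≥ 2, which is false.

Unsatisfiable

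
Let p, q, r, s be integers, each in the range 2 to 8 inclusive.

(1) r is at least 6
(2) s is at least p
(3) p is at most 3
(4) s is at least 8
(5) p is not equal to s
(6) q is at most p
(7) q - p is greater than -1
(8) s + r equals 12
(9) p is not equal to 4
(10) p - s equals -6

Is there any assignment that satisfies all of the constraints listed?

Unsatisfiable

From constraint 4: s ≥ 8. From constraint 1: r ≥ 6. Hence s + r ≥ 14. But constraint 8 requires s + r = 12, and 12 < 14. Contradiction.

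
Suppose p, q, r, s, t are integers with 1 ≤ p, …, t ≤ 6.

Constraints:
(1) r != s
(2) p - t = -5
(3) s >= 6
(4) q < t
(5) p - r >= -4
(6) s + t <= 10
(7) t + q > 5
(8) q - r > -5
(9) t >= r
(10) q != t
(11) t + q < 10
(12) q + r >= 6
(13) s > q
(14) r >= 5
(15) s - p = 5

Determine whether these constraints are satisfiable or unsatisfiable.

Unsatisfiable

From constraint 3: s ≥ 6. From constraints 9 and 14: t ≥ r ≥ 5. Hence s + t ≥ 11. But constraint 6 requires s + t ≤ 10, and 10 < 11. Contradiction.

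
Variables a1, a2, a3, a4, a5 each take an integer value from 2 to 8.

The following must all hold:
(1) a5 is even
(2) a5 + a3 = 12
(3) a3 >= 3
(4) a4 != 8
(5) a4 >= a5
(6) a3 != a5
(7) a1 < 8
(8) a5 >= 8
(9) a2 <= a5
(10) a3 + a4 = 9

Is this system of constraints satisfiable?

From constraint 3: a3 ≥ 3. From constraints 5 and 8: a4 ≥ a5 ≥ 8. Hence a3 + a4 ≥ 11. But constraint 10 requires a3 + a4 = 9, and 9 < 11. Contradiction.

Unsatisfiable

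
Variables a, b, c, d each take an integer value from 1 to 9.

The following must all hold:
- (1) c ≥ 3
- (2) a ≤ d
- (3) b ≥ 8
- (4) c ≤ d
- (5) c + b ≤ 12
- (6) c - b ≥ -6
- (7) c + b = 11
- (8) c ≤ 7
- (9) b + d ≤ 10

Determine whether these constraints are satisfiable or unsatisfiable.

From constraint 3: b ≥ 8. From constraints 1 and 4: d ≥ c ≥ 3. Hence b + d ≥ 11. But constraint 9 requires b + d ≤ 10, and 10 < 11. Contradiction.

Unsatisfiable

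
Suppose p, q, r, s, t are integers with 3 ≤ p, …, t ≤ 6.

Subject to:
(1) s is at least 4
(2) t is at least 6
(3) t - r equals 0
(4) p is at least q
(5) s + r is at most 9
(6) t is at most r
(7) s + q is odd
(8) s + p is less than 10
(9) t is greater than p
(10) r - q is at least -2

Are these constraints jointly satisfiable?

Unsatisfiable

From constraint 1: s ≥ 4. From constraints 2 and 6: r ≥ t ≥ 6. Hence s + r ≥ 10. But constraint 5 requires s + r ≤ 9, and 9 < 10. Contradiction.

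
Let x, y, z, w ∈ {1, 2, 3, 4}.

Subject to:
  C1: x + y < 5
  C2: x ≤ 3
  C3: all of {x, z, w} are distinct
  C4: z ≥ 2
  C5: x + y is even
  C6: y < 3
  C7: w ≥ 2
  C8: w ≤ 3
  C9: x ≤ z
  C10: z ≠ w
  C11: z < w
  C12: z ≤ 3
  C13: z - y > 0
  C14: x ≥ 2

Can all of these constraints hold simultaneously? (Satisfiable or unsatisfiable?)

Constraints 2, 4, 7, 8, 12, and 14 confine each of x, z, w to the 2 values {2, 3}.
Constraint 3 requires all 3 of them to be distinct, but only 2 values are available — impossible by the pigeonhole principle.

Unsatisfiable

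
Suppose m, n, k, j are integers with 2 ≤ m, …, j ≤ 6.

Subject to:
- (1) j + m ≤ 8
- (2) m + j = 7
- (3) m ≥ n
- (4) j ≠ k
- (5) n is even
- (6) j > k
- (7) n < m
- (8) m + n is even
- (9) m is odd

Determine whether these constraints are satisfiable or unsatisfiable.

Unsatisfiable

Constraint 9 makes m odd and constraint 5 makes n even, so m + n must be odd. Constraint 8 says m + n is even — contradiction.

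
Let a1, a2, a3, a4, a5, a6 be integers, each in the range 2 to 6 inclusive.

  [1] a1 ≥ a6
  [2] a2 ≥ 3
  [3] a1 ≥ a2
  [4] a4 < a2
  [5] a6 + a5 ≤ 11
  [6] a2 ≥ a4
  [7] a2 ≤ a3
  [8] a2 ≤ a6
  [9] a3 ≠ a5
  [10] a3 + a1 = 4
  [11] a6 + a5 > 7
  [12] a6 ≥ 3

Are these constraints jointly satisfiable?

From constraints 2 and 7: a3 ≥ a2 ≥ 3. From constraints 1 and 12: a1 ≥ a6 ≥ 3. Hence a3 + a1 ≥ 6. But constraint 10 requires a3 + a1 = 4, and 4 < 6. Contradiction.

Unsatisfiable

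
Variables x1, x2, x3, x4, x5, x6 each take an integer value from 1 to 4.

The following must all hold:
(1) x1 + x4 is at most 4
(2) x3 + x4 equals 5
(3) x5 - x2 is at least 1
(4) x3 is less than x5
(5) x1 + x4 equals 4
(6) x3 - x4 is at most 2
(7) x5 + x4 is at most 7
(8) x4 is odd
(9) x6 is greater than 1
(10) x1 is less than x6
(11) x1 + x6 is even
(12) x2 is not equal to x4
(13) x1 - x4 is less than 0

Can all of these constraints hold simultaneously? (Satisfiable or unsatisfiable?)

The assignment x1 = 1, x2 = 1, x3 = 2, x4 = 3, x5 = 3, x6 = 3 works:
  constraint 1 holds since x1 + x4 = 4.
  constraint 2 holds since x3 + x4 = 5.
  constraint 3 holds since x5 - x2 = 2.
The rest check out directly.

Satisfiable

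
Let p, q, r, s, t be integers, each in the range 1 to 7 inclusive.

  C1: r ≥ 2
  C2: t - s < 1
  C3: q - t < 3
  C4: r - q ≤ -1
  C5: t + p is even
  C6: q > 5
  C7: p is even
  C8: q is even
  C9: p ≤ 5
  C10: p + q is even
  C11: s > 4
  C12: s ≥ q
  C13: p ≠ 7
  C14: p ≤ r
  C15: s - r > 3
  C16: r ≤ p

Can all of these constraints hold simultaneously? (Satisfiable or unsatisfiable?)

Setting (p, q, r, s, t) = (2, 6, 2, 6, 4) satisfies everything: constraint 2: t - s = -2; constraint 3: q - t = 2, and the others follow.

Satisfiable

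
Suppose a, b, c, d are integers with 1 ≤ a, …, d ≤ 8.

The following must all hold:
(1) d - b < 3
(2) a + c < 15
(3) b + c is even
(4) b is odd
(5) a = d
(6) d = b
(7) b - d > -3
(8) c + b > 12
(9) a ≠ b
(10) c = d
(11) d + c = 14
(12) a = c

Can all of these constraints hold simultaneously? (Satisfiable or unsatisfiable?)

Unsatisfiable

From constraints 6, 10, and 12, a = c = d = b, so a = b. But constraint 9 says a ≠ b. Contradiction.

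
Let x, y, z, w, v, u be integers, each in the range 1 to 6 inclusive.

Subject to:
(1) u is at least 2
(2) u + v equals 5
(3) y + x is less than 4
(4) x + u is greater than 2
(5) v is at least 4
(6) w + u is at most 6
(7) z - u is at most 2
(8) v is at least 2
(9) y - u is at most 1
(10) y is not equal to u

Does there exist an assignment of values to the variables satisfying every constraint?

From constraint 1: u ≥ 2. From constraint 5: v ≥ 4. Hence u + v ≥ 6. But constraint 2 requires u + v = 5, and 5 < 6. Contradiction.

Unsatisfiable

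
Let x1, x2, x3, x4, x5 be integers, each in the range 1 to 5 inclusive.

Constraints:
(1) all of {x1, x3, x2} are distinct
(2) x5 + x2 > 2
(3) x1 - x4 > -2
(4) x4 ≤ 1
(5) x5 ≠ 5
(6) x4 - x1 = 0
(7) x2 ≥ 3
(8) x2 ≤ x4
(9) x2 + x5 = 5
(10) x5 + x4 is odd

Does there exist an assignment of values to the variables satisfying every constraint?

Unsatisfiable

From constraint 7: x2 ≥ 3. From constraints 4 and 8: x2 ≤ x4 and x4 ≤ 1, so x2 ≤ 1. But 1 < 3, so no value of x2 works.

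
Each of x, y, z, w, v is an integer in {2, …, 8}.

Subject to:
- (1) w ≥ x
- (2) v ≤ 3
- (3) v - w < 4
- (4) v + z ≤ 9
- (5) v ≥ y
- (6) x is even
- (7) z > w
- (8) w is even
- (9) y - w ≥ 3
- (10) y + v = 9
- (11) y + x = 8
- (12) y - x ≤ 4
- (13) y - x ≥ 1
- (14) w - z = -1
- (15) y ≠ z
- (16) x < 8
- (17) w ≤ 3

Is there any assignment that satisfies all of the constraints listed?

Unsatisfiable

From constraints 2 and 5: y ≤ v ≤ 3. From constraints 1 and 17: x ≤ w ≤ 3. Hence y + x ≤ 6. But constraint 11 requires y + x = 8, and 8 > 6. Contradiction.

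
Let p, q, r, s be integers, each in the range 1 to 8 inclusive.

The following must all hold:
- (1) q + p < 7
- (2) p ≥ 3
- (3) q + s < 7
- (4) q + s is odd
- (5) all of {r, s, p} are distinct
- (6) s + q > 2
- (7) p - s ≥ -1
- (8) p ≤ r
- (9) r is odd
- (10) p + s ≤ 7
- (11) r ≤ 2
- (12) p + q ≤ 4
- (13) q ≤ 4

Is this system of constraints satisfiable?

From constraint 2: p ≥ 3. From constraints 8 and 11: p ≤ r and r ≤ 2, so p ≤ 2. But 2 < 3, so no value of p works.

Unsatisfiable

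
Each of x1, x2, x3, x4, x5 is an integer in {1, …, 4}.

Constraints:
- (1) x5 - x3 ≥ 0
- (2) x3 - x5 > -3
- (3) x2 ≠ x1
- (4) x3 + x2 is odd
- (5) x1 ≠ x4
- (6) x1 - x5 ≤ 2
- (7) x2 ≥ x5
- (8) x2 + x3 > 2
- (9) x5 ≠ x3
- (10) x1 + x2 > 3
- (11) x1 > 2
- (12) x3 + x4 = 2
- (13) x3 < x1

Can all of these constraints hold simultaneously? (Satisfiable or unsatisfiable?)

The assignment x1 = 4, x2 = 2, x3 = 1, x4 = 1, x5 = 2 works:
  constraint 1 holds since x5 - x3 = 1.
  constraint 2 holds since x3 - x5 = -1.
The rest check out directly.

Satisfiable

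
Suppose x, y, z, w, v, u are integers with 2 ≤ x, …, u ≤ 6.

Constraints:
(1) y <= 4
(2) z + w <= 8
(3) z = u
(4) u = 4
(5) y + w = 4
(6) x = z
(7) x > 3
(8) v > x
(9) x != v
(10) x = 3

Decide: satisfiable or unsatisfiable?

Constraint 10 fixes x = 3 and constraint 4 fixes u = 4. Constraints 3 and 6 give x = z = u, so x = u. But 3 ≠ 4 — contradiction.

Unsatisfiable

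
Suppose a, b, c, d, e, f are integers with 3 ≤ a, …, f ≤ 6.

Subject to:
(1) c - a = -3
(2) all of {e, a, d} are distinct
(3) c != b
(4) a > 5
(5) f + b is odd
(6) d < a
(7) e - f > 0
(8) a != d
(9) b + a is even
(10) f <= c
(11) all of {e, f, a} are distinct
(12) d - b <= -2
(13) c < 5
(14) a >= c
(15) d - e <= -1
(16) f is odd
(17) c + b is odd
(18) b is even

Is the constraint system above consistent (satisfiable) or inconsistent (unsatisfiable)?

Satisfiable

One satisfying assignment is a = 6, b = 6, c = 3, d = 3, e = 4, f = 3.
For the less obvious constraints — constraint 1: c - a = -3; constraint 7: e - f = 1; constraint 12: d - b = -3 — and the others hold by inspection.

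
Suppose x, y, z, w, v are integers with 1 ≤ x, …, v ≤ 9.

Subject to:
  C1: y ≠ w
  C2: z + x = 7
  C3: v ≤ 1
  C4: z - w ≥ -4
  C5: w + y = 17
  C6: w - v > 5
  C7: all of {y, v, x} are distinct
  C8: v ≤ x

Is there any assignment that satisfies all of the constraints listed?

Try x = 2, y = 9, z = 5, w = 8, v = 1.
Check constraint 2: z + x = 7; constraint 4: z - w = -3; constraint 5: w + y = 17. The remaining constraints are straightforward to verify.

Satisfiable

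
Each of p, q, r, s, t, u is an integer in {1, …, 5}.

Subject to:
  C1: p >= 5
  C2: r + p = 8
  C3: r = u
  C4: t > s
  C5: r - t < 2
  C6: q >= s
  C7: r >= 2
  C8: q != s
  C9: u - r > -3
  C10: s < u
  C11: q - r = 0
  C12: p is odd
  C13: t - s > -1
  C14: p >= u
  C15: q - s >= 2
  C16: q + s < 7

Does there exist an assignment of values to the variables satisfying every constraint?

Satisfiable

The assignment p = 5, q = 3, r = 3, s = 1, t = 2, u = 3 works:
  constraint 2 holds since r + p = 8.
  constraint 5 holds since r - t = 1.
The rest check out directly.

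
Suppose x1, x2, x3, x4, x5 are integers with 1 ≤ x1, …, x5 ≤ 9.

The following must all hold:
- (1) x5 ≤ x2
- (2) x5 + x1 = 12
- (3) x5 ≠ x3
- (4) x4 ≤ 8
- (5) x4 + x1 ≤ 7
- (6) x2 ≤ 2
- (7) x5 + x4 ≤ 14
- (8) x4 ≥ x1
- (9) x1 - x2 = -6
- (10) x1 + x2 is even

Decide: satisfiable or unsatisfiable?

Unsatisfiable

From constraints 1 and 6: x5 ≤ x2 ≤ 2. From constraints 4 and 8: x1 ≤ x4 ≤ 8. Hence x5 + x1 ≤ 10. But constraint 2 requires x5 + x1 = 12, and 12 > 10. Contradiction.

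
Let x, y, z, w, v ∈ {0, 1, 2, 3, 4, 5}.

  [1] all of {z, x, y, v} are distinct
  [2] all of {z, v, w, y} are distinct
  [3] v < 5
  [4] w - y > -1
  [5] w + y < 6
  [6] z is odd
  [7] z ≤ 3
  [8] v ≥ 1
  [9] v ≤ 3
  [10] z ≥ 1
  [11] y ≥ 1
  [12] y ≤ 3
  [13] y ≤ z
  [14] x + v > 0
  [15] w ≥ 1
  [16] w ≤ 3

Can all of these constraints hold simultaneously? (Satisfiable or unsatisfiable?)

Unsatisfiable

Constraints 7, 8, 9, 10, 11, 12, 15, and 16 confine each of z, v, w, y to the 3 values {1, …, 3}.
Constraint 2 requires all 4 of them to be distinct, but only 3 values are available — impossible by the pigeonhole principle.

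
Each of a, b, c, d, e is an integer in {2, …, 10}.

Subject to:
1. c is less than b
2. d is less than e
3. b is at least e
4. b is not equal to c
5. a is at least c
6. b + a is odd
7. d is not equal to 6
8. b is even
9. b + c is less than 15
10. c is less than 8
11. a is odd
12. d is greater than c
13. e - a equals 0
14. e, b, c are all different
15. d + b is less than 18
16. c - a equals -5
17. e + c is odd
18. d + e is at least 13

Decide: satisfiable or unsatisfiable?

Satisfiable

One satisfying assignment is a = 9, b = 10, c = 4, d = 7, e = 9.
For the less obvious constraints — constraint 9: b + c = 14; constraint 13: e - a = 0 — and the others hold by inspection.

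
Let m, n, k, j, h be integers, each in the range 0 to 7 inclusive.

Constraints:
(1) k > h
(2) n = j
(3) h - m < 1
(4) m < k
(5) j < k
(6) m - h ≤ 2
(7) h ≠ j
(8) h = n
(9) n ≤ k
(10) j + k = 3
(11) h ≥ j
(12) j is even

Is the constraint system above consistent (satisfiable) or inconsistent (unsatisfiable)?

Unsatisfiable

From constraints 2 and 8, h = n = j, so h = j. But constraint 7 says h ≠ j. Contradiction.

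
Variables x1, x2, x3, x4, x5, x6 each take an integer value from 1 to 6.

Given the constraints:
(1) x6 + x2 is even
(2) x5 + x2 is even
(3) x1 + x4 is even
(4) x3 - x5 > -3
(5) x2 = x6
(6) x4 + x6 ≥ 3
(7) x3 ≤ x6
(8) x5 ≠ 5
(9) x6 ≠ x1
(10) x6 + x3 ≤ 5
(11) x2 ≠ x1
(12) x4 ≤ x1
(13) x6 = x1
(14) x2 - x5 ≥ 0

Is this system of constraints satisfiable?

From constraints 5 and 13, x2 = x6 = x1, so x2 = x1. But constraint 11 says x2 ≠ x1. Contradiction.

Unsatisfiable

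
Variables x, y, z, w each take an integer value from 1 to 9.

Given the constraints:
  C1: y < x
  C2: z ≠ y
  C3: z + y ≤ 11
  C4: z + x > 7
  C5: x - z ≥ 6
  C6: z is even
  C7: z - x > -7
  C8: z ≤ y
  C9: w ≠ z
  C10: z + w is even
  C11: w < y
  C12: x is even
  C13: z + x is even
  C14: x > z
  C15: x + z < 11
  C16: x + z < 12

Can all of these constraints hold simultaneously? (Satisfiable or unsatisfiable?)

Satisfiable

One satisfying assignment is x = 8, y = 7, z = 2, w = 6.
For the less obvious constraints — constraint 3: z + y = 9; constraint 4: z + x = 10 — and the others hold by inspection.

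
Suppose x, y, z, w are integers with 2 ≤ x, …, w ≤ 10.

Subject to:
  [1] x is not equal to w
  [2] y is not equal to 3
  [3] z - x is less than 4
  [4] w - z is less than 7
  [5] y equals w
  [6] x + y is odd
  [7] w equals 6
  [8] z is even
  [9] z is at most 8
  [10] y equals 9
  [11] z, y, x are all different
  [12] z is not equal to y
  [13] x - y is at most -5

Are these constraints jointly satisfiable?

Unsatisfiable

Constraint 10 fixes y = 9 and constraint 7 fixes w = 6, but constraint 5 requires y = w. Since 9 ≠ 6, contradiction.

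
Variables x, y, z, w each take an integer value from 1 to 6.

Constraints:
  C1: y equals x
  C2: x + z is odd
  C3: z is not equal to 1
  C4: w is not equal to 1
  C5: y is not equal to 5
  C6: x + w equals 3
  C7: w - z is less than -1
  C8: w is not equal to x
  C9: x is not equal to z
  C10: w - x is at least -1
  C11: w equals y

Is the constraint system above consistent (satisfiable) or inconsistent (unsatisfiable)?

From constraints 1 and 11, w = y = x, so w = x. But constraint 8 says w ≠ x. Contradiction.

Unsatisfiable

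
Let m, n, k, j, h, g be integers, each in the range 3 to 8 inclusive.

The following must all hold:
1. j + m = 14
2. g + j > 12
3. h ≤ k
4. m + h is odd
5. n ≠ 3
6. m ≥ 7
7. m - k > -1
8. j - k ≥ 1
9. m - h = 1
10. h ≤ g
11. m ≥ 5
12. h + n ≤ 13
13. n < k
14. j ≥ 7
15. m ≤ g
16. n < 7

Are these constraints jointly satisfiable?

Satisfiable

Try m = 7, n = 4, k = 6, j = 7, h = 6, g = 7.
Check constraint 1: j + m = 14; constraint 2: g + j = 14; constraint 7: m - k = 1. The remaining constraints are straightforward to verify.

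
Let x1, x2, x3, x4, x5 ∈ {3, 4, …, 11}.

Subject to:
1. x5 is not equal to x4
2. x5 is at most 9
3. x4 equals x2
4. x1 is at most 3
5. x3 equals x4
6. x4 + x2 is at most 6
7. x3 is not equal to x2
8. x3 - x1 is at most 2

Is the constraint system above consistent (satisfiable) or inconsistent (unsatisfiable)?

Unsatisfiable

From constraints 3 and 5, x3 = x4 = x2, so x3 = x2. But constraint 7 says x3 ≠ x2. Contradiction.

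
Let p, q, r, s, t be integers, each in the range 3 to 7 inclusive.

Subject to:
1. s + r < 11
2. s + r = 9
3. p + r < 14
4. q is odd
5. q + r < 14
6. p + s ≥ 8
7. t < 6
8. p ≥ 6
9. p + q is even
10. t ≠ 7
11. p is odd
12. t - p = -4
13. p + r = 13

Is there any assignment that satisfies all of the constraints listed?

Satisfiable

Take p = 7, q = 5, r = 6, s = 3, t = 3. Then constraint 1: s + r = 9; constraint 2: s + r = 9, and every other listed constraint is also met.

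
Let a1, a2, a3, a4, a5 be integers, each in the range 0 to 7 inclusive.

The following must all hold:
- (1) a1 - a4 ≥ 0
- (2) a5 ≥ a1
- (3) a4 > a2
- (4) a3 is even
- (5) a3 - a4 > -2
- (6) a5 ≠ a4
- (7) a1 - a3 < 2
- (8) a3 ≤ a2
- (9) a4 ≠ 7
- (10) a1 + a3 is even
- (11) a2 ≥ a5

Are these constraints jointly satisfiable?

Constraints 1, 2, 3, and 11 give a5 ≤ a2, a2 < a4, a4 ≤ a1, a1 ≤ a5. Chaining: a5 ≤ a2 < a4 ≤ a1 ≤ a5, which forces a5 < a5 — impossible.

Unsatisfiable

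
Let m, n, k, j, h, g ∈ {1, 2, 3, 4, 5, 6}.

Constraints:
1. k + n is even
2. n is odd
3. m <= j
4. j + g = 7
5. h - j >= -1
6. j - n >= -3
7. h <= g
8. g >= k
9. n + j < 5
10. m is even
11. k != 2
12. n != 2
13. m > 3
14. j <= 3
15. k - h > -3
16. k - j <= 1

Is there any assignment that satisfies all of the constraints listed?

From constraint 13: m ≥ 4. From constraints 3 and 14: m ≤ j and j ≤ 3, so m ≤ 3. But 3 < 4, so no value of m works.

Unsatisfiable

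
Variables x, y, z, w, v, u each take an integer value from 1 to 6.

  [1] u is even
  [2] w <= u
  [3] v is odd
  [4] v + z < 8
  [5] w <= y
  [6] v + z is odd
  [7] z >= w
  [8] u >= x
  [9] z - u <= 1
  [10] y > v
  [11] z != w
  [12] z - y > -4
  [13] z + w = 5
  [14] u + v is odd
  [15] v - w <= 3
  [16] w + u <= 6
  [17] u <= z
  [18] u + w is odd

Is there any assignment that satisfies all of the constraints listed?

Satisfiable

Try x = 4, y = 6, z = 4, w = 1, v = 1, u = 4.
Check constraint 4: v + z = 5; constraint 9: z - u = 0. The remaining constraints are straightforward to verify.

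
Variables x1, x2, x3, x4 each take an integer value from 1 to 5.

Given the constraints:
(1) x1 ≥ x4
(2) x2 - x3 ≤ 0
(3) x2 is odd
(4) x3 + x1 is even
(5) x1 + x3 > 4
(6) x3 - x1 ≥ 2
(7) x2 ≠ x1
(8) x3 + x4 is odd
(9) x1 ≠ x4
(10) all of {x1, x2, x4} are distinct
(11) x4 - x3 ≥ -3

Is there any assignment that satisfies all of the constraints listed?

Setting (x1, x2, x3, x4) = (2, 3, 4, 1) satisfies everything: constraint 2: x2 - x3 = -1; constraint 5: x1 + x3 = 6; constraint 6: x3 - x1 = 2, and the others follow.

Satisfiable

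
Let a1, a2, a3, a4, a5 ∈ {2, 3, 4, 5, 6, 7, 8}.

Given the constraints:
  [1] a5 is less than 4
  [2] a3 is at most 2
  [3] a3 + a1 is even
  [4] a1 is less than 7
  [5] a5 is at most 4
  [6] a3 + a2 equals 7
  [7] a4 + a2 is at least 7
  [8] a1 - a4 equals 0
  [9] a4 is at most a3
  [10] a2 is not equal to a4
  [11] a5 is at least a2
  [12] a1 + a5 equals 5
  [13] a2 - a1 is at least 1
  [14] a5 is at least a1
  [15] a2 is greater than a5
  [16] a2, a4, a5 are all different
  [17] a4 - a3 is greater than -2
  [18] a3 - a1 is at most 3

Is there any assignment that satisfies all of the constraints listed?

From constraints 2 and 9: a4 ≤ a3 ≤ 2. From constraints 5 and 11: a2 ≤ a5 ≤ 4. Hence a4 + a2 ≤ 6. But constraint 7 requires a4 + a2 ≥ 7, and 7 > 6. Contradiction.

Unsatisfiable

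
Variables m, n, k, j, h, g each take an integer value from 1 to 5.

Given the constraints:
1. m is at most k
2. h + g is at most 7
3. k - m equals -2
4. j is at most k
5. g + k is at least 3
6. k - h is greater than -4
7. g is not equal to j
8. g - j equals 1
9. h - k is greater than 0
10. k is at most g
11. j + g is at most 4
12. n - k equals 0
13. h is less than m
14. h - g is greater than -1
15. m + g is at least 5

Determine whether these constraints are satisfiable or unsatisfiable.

Constraints 1, 9, and 13 give m ≤ k, k < h, h < m. Chaining: m ≤ k < h < m, which forces m < m — impossible.

Unsatisfiable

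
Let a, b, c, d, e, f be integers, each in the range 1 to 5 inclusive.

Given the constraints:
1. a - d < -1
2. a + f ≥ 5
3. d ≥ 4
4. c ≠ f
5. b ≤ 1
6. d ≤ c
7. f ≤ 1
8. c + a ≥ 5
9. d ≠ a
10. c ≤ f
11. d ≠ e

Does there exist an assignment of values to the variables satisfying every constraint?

Unsatisfiable

From constraints 3 and 6: c ≥ d and d ≥ 4, so c ≥ 4. From constraints 7 and 10: c ≤ f and f ≤ 1, so c ≤ 1. But 1 < 4, so no value of c works.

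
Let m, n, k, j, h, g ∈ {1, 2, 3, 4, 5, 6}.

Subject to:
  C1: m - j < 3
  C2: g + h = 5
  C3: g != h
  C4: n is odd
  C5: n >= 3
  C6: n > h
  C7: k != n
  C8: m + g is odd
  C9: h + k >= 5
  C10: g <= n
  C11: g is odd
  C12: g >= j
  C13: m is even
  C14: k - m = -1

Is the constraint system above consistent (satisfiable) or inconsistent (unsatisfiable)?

Try m = 2, n = 5, k = 1, j = 1, h = 4, g = 1.
Check constraint 1: m - j = 1; constraint 2: g + h = 5. The remaining constraints are straightforward to verify.

Satisfiable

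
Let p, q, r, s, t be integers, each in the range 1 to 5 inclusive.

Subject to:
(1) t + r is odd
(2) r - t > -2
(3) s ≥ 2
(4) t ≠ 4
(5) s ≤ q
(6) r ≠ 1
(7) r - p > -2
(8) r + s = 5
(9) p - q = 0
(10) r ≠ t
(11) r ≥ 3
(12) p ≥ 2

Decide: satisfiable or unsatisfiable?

Satisfiable

Try p = 2, q = 2, r = 3, s = 2, t = 2.
Check constraint 2: r - t = 1; constraint 7: r - p = 1. The remaining constraints are straightforward to verify.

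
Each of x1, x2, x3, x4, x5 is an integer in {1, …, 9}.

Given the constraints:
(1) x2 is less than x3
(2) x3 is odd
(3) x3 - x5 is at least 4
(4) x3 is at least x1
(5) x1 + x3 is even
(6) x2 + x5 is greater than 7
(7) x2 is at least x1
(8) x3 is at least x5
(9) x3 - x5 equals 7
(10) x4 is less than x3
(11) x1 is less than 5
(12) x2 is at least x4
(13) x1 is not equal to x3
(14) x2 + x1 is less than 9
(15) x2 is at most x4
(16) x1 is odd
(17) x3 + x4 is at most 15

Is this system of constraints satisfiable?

The assignment x1 = 1, x2 = 6, x3 = 9, x4 = 6, x5 = 2 works:
  constraint 3 holds since x3 - x5 = 7.
  constraint 6 holds since x2 + x5 = 8.
The rest check out directly.

Satisfiable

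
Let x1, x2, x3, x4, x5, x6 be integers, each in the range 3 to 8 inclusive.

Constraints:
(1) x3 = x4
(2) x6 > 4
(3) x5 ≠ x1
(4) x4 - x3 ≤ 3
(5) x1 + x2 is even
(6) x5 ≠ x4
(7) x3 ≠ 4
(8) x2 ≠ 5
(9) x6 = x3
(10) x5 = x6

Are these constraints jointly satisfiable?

Unsatisfiable

From constraints 1, 9, and 10, x5 = x6 = x3 = x4, so x5 = x4. But constraint 6 says x5 ≠ x4. Contradiction.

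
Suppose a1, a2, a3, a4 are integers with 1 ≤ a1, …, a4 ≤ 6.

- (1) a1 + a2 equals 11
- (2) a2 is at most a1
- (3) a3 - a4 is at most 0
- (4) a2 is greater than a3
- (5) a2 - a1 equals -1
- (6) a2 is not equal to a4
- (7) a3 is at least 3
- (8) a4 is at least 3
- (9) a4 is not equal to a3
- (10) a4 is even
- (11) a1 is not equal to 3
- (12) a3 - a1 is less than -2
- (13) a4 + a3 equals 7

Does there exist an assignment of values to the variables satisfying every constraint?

Setting (a1, a2, a3, a4) = (6, 5, 3, 4) satisfies everything: constraint 1: a1 + a2 = 11; constraint 3: a3 - a4 = -1; constraint 5: a2 - a1 = -1, and the others follow.

Satisfiable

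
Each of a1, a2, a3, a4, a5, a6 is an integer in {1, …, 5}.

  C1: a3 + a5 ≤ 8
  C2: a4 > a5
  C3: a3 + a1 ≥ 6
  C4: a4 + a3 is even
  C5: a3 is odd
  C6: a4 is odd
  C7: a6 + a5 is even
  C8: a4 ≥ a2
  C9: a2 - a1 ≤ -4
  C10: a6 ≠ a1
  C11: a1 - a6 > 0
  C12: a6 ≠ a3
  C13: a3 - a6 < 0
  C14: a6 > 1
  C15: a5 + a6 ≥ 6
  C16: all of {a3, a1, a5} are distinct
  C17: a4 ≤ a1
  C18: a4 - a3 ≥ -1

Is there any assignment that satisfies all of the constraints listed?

Take a1 = 5, a2 = 1, a3 = 3, a4 = 3, a5 = 2, a6 = 4. Then constraint 1: a3 + a5 = 5; constraint 3: a3 + a1 = 8; constraint 9: a2 - a1 = -4, and every other listed constraint is also met.

Satisfiable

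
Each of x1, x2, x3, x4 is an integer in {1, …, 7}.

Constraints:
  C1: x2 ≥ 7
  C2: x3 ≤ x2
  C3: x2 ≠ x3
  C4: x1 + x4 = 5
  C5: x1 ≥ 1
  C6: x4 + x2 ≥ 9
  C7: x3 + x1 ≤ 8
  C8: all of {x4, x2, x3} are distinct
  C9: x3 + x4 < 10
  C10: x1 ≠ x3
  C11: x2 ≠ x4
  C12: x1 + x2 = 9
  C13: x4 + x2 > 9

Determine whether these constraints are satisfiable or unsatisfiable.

Satisfiable

The assignment x1 = 2, x2 = 7, x3 = 4, x4 = 3 works:
  constraint 4 holds since x1 + x4 = 5.
  constraint 6 holds since x4 + x2 = 10.
  constraint 7 holds since x3 + x1 = 6.
The rest check out directly.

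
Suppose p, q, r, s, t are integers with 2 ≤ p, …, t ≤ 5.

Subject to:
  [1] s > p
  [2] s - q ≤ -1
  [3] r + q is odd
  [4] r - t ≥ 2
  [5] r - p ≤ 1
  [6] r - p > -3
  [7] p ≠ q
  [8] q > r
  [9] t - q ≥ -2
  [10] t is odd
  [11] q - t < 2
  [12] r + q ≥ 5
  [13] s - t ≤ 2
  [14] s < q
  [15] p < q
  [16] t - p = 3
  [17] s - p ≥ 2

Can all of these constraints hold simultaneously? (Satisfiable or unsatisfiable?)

Constraints 2, 4, 5, 9, and 17 give t − q ≥ -2, q − s ≥ 1, s − p ≥ 2, p − r ≥ -1, r − t ≥ 2.
Adding all 5 inequalities: the left sides telescope to 0, and the right sides sum to (-2) + 1 + 2 + (-1) + 2 = 2. So 0 ≥ 2, which is false.

Unsatisfiable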